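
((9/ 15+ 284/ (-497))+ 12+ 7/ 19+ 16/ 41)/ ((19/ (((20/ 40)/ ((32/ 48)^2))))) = 784449/ 1036070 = 0.76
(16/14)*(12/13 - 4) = -320/91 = -3.52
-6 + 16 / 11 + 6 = 16 / 11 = 1.45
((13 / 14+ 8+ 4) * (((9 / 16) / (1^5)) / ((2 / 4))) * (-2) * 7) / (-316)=1629 / 2528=0.64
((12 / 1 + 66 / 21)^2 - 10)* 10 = 107460 / 49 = 2193.06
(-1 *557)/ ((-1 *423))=557/ 423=1.32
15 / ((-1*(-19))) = 15 / 19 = 0.79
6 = 6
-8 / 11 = -0.73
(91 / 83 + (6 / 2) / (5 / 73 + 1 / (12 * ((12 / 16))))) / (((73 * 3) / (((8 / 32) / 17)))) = 174331 / 145852248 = 0.00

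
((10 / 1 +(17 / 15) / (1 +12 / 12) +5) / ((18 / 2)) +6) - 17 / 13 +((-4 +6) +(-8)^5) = -114986119 / 3510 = -32759.58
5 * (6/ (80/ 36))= 13.50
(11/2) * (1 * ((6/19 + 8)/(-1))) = -869/19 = -45.74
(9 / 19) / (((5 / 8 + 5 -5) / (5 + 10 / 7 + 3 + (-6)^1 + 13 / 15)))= 10824 / 3325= 3.26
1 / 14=0.07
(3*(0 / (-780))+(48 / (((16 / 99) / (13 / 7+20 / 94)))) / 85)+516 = 14632197 / 27965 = 523.23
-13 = -13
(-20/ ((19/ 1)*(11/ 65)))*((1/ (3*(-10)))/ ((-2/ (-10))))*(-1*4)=-4.15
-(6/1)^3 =-216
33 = 33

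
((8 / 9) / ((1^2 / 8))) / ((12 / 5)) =80 / 27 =2.96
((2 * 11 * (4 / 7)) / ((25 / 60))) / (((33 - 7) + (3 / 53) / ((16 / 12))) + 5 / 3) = 671616 / 616805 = 1.09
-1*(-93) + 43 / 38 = 3577 / 38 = 94.13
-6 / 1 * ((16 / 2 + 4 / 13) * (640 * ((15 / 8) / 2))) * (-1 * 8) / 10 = 311040 / 13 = 23926.15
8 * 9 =72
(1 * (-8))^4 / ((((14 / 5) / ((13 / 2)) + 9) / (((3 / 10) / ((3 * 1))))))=26624 / 613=43.43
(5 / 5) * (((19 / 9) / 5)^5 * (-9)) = -2476099 / 20503125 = -0.12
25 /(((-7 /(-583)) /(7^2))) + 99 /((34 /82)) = 102263.76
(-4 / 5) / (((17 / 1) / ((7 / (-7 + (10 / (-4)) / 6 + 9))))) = -336 / 1615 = -0.21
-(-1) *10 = 10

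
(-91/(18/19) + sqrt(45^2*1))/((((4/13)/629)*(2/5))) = -37573315/144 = -260925.80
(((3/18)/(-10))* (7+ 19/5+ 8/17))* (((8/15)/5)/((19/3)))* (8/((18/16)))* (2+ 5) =-858368/5450625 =-0.16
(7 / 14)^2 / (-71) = -1 / 284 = -0.00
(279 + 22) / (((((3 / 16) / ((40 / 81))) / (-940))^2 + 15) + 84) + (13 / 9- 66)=-734702798070647 / 11943444499683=-61.52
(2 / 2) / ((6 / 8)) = 4 / 3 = 1.33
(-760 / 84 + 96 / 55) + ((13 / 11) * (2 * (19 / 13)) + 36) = 3376 / 105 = 32.15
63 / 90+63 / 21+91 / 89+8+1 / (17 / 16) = 206731 / 15130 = 13.66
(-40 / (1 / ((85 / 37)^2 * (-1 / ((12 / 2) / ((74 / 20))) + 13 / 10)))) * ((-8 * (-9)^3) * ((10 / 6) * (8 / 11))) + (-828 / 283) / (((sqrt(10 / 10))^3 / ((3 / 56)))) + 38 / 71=-4319757424551565 / 4236126818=-1019742.23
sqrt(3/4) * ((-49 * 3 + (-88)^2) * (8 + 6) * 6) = 319074 * sqrt(3) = 552652.38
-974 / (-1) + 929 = 1903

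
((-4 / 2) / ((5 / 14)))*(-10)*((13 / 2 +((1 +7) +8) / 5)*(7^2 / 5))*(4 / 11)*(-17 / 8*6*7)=-47510988 / 275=-172767.23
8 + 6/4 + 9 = 37/2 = 18.50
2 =2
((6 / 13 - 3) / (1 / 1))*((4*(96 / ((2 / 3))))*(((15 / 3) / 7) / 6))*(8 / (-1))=126720 / 91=1392.53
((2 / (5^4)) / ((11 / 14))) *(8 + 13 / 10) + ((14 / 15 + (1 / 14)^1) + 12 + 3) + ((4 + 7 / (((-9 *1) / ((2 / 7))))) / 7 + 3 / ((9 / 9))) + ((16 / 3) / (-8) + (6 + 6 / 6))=16035311 / 618750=25.92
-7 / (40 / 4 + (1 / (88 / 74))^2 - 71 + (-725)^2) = -13552 / 1017493273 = -0.00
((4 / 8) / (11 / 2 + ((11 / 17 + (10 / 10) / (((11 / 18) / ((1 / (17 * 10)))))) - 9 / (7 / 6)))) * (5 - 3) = -13090 / 20389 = -0.64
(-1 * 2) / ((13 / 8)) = -1.23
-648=-648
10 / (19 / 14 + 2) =2.98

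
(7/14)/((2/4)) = 1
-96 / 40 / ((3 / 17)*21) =-68 / 105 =-0.65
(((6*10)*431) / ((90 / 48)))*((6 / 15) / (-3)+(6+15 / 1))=4316896 / 15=287793.07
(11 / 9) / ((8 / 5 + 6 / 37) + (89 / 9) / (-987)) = 182595 / 261763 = 0.70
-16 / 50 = -8 / 25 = -0.32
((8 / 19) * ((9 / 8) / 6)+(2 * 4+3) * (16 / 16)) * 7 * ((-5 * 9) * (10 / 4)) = -663075 / 76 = -8724.67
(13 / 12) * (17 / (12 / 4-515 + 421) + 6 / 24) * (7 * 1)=23 / 48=0.48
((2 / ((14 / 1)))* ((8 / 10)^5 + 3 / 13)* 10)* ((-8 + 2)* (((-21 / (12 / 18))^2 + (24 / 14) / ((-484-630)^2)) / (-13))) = 11972691042831 / 32770050625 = 365.35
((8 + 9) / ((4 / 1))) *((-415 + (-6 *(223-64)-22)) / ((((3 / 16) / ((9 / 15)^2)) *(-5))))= 283764 / 125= 2270.11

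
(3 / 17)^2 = 9 / 289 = 0.03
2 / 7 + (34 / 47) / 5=708 / 1645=0.43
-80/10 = -8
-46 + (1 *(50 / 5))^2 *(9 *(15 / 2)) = 6704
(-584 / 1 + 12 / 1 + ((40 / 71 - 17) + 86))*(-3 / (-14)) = -107019 / 994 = -107.66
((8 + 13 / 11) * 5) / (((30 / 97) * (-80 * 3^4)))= -9797 / 427680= -0.02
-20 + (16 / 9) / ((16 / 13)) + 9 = -86 / 9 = -9.56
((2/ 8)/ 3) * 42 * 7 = 49/ 2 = 24.50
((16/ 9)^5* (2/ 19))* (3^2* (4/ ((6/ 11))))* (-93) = -1430257664/ 124659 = -11473.36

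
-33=-33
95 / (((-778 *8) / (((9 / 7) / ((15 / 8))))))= -57 / 5446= -0.01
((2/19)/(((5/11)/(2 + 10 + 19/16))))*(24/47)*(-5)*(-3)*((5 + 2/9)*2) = 244.32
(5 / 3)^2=25 / 9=2.78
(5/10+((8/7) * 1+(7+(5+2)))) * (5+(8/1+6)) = 4161/14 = 297.21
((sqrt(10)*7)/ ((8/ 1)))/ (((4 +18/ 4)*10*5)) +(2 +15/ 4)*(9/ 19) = 7*sqrt(10)/ 3400 +207/ 76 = 2.73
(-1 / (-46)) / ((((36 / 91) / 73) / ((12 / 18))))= 6643 / 2484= 2.67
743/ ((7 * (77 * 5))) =743/ 2695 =0.28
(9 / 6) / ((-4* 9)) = -1 / 24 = -0.04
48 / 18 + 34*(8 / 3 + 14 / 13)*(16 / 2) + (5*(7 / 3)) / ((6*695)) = 33206635 / 32526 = 1020.93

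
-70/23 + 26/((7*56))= -13421/4508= -2.98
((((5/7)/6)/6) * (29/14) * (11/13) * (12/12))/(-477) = -1595/21877128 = -0.00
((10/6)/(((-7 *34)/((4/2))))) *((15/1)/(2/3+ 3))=-75/1309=-0.06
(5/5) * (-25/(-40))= 5/8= 0.62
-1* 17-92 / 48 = -227 / 12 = -18.92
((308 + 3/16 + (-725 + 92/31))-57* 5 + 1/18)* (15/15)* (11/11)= -3119395/4464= -698.79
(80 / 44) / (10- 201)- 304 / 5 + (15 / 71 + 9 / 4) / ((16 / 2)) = -1444019693 / 23867360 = -60.50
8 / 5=1.60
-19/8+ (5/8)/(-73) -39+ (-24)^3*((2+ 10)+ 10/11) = -143332815/803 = -178496.66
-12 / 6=-2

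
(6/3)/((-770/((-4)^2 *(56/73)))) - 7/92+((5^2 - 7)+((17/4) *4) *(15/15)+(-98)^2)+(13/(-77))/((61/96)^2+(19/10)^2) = 23047822486869637/2391138212540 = 9638.85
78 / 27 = 2.89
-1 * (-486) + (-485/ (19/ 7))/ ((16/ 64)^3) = -208046/ 19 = -10949.79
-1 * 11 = -11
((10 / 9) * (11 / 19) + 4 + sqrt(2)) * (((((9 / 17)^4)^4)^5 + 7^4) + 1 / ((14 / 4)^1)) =4586227429517156130620825406318094663360697787228008723982351882113146773352766140122741688082682720816 * sqrt(2) / 1909904932275572188372049305354370281063922060996721543301501647272685601329318866144971047182764807 + 1213821526345540655904311790872189054236131347686346308947329131465946179347365438419152300112550026775968 / 108864581139707614737206810405199106020643557476813127968185593894543079275771175370263349689417593999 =14545.76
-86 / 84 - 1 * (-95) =3947 / 42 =93.98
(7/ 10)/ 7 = 1/ 10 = 0.10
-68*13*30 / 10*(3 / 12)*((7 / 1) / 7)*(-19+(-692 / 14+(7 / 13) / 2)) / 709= 632655 / 9926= 63.74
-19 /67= -0.28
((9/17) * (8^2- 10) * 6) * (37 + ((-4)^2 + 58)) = 323676/17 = 19039.76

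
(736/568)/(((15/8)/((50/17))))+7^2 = 184789/3621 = 51.03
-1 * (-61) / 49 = 61 / 49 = 1.24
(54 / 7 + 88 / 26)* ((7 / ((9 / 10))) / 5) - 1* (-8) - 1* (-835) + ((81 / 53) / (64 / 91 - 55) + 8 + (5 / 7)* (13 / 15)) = 2300579999 / 2647827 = 868.86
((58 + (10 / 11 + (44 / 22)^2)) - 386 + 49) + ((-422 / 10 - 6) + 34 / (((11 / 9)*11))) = -193456 / 605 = -319.76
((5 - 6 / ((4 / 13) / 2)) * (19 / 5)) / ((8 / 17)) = -5491 / 20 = -274.55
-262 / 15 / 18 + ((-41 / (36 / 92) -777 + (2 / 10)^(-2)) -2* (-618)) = 51064 / 135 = 378.25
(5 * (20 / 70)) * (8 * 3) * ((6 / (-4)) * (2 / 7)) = -720 / 49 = -14.69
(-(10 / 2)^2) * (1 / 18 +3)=-76.39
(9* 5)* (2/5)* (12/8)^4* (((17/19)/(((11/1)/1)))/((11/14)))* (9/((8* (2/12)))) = 63.68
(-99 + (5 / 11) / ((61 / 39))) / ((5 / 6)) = -397404 / 3355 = -118.45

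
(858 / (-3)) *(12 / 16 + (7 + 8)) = -4504.50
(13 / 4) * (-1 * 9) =-117 / 4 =-29.25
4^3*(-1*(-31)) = 1984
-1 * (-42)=42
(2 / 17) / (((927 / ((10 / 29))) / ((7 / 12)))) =35 / 1371033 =0.00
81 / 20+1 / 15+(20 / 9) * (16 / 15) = 3503 / 540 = 6.49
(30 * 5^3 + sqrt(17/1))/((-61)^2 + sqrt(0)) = sqrt(17)/3721 + 3750/3721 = 1.01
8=8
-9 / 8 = -1.12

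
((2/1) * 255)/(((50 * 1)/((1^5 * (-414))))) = -21114/5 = -4222.80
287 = 287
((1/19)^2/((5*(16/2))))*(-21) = -21/14440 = -0.00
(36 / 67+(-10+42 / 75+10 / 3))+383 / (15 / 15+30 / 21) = 12996263 / 85425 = 152.14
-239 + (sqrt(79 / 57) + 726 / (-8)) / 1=-1319 / 4 + sqrt(4503) / 57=-328.57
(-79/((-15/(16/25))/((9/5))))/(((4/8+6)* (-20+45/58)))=-0.05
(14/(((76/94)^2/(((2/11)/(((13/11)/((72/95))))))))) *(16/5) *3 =53440128/2229175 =23.97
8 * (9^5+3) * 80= 37793280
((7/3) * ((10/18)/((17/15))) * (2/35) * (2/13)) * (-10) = -0.10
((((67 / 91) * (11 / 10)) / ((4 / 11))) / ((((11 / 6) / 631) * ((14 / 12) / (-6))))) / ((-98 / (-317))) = -3980337273 / 312130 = -12752.18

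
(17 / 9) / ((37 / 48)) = 272 / 111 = 2.45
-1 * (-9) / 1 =9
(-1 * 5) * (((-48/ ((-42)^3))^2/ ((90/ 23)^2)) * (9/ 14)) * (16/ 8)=-0.00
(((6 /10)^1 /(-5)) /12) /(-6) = 1 /600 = 0.00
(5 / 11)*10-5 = -5 / 11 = -0.45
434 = 434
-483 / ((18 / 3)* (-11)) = 161 / 22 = 7.32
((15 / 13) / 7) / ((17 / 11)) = 165 / 1547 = 0.11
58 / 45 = 1.29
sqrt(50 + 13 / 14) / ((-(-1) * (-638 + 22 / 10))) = -5 * sqrt(9982) / 44506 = -0.01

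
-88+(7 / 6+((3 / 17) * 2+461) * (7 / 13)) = 214265 / 1326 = 161.59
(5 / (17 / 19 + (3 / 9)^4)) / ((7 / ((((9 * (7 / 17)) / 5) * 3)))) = 41553 / 23732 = 1.75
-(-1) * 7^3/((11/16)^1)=5488/11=498.91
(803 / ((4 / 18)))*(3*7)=151767 / 2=75883.50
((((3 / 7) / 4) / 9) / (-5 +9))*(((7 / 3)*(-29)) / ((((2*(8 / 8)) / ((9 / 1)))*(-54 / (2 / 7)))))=29 / 6048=0.00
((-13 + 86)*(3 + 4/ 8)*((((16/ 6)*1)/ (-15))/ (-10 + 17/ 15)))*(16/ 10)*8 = 18688/ 285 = 65.57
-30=-30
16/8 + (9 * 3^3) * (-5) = -1213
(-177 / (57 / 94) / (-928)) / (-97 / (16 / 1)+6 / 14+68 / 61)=-1184071 / 17012125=-0.07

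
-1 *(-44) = 44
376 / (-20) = -94 / 5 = -18.80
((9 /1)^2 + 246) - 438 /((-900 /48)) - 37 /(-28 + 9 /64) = 15676497 /44575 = 351.69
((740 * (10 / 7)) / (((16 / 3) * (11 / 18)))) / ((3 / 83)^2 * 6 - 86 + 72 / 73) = -12559852575 / 3291687784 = -3.82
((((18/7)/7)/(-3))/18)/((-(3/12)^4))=256/147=1.74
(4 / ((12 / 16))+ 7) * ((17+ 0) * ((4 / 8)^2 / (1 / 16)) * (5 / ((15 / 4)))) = 10064 / 9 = 1118.22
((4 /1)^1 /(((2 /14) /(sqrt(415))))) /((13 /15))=420 * sqrt(415) /13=658.16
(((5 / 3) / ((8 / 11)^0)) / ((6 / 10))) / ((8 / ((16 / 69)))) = 50 / 621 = 0.08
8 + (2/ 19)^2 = 2892/ 361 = 8.01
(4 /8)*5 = 5 /2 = 2.50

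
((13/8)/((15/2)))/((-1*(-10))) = 13/600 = 0.02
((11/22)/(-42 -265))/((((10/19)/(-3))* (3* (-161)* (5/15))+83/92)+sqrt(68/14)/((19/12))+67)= -9254068446/546197043297877+8684064* sqrt(238)/546197043297877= -0.00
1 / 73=0.01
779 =779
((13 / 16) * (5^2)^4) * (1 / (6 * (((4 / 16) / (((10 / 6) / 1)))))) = 25390625 / 72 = 352647.57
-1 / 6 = -0.17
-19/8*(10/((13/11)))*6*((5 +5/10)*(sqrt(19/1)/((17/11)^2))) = -4172685*sqrt(19)/15028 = -1210.29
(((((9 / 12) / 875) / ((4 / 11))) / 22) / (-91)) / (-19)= 3 / 48412000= 0.00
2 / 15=0.13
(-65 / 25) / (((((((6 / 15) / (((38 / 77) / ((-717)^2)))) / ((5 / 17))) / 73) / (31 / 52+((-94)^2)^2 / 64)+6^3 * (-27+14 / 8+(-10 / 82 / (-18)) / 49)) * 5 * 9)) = 574479790156909 / 54228227524701582897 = 0.00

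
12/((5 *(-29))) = -0.08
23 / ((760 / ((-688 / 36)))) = -989 / 1710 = -0.58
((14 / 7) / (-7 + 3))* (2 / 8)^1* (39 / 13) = -3 / 8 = -0.38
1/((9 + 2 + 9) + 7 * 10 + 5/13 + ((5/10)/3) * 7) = 0.01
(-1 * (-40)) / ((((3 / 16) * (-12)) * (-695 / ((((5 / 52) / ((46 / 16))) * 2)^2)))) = 12800 / 111840651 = 0.00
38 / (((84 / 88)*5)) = 836 / 105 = 7.96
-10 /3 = -3.33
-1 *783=-783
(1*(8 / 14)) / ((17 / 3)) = 12 / 119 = 0.10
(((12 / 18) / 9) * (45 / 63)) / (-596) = -5 / 56322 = -0.00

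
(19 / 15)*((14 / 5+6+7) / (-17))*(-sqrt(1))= 1501 / 1275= 1.18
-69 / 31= -2.23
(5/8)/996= 5/7968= 0.00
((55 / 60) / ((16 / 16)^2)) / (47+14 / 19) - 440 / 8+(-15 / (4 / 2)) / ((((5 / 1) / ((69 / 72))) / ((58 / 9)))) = -4195435 / 65304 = -64.24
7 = 7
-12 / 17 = -0.71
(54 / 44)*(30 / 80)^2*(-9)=-2187 / 1408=-1.55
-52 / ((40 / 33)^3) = -467181 / 16000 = -29.20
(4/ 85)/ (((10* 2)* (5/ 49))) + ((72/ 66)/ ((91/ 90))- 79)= -165698826/ 2127125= -77.90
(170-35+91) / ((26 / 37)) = 4181 / 13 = 321.62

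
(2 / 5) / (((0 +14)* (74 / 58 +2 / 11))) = 319 / 16275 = 0.02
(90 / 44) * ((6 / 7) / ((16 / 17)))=2295 / 1232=1.86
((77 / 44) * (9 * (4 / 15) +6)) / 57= 49 / 190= 0.26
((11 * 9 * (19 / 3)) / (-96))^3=-9129329 / 32768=-278.61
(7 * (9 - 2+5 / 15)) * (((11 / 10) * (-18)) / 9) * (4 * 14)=-94864 / 15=-6324.27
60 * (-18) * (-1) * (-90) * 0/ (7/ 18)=0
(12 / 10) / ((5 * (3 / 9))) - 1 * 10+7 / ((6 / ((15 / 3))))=-517 / 150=-3.45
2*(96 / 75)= 2.56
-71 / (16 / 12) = -213 / 4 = -53.25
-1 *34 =-34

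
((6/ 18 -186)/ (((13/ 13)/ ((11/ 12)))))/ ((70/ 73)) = -447271/ 2520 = -177.49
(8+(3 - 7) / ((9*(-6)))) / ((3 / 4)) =872 / 81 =10.77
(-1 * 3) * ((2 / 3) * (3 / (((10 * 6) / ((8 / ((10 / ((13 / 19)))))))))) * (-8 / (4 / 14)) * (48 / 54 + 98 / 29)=810992 / 123975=6.54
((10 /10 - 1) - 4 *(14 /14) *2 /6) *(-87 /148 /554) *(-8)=-116 /10249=-0.01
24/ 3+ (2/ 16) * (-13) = 51/ 8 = 6.38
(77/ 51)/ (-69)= -77/ 3519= -0.02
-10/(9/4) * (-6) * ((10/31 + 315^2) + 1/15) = 738236896/279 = 2646010.38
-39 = -39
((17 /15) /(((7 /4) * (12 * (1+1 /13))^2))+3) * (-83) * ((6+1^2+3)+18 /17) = -8681726213 /3148740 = -2757.21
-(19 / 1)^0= -1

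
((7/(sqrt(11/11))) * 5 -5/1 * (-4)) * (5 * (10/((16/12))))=2062.50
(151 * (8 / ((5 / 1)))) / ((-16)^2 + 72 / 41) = 6191 / 6605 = 0.94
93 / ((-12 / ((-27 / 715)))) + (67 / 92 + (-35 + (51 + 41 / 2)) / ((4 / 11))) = 13339647 / 131560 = 101.40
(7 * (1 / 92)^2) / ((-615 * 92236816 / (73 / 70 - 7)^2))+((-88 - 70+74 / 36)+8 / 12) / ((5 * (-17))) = 31312206378401179661 / 17140492221455232000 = 1.83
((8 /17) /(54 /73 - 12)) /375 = -0.00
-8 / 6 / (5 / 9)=-12 / 5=-2.40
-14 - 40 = -54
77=77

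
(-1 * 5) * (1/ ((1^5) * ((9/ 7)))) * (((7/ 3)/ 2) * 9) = -245/ 6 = -40.83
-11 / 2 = -5.50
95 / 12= 7.92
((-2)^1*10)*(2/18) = -20/9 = -2.22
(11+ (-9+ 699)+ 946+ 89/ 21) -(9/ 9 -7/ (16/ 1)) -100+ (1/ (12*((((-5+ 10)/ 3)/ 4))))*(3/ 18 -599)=801309/ 560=1430.91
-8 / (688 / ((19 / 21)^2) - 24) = -361 / 36843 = -0.01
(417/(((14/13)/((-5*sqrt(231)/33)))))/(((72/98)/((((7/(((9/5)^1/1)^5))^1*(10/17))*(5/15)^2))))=-6917421875*sqrt(231)/3577660812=-29.39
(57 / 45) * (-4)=-76 / 15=-5.07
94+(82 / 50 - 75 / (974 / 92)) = 1078167 / 12175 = 88.56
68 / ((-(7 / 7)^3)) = -68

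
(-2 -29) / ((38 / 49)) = -1519 / 38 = -39.97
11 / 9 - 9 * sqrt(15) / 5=11 / 9 - 9 * sqrt(15) / 5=-5.75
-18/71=-0.25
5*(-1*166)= -830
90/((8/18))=405/2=202.50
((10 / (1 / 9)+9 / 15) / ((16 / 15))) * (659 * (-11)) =-9851391 / 16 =-615711.94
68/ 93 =0.73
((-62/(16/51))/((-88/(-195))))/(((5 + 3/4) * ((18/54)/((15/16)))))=-13873275/64768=-214.20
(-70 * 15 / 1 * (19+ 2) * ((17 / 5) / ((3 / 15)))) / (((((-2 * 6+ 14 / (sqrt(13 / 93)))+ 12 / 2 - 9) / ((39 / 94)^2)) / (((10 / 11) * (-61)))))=5651580650625 / 123949199+ 405754508250 * sqrt(1209) / 123949199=159419.66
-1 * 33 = -33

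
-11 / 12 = -0.92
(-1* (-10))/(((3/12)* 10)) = 4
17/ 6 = 2.83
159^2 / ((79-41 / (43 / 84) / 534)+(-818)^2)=10750043 / 284559923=0.04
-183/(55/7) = -1281/55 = -23.29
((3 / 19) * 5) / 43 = 15 / 817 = 0.02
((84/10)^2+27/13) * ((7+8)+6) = 495747/325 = 1525.38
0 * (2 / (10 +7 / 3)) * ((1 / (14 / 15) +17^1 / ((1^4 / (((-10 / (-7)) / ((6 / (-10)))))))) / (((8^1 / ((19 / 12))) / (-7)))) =0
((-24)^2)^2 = 331776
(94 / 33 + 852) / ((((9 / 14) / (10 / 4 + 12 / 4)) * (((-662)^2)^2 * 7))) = 14105 / 2592780347736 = 0.00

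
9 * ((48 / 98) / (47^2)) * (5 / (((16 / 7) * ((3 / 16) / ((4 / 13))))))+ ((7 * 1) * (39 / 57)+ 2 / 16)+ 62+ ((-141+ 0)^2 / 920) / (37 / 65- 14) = 2226115285481 / 34083977564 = 65.31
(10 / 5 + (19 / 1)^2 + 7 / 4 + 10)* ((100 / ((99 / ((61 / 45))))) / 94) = 457195 / 83754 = 5.46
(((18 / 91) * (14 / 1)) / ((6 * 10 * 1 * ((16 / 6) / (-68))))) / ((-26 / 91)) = 1071 / 260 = 4.12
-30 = -30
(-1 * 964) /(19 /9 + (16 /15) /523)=-22687740 /49733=-456.19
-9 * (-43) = 387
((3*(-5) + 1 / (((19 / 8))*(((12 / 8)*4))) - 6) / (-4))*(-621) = -246951 / 76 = -3249.36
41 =41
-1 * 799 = -799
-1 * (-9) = 9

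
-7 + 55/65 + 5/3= -175/39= -4.49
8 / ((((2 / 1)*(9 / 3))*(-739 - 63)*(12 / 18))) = -1 / 401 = -0.00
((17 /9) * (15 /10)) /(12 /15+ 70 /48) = 340 /271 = 1.25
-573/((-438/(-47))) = -8977/146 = -61.49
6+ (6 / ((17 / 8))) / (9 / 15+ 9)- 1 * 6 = 5 / 17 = 0.29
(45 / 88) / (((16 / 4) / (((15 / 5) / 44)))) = 135 / 15488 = 0.01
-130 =-130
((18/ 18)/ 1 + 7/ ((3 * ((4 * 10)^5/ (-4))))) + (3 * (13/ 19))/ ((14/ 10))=25190399069/ 10214400000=2.47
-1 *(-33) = 33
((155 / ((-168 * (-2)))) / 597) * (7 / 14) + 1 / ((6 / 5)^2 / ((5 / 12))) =348715 / 1203552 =0.29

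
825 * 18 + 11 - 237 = 14624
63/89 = 0.71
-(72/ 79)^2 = -0.83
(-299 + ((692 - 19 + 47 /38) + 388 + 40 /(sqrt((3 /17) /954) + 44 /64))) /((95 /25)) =10205202365 /47209414 - 5120 * sqrt(5406) /1242353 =215.87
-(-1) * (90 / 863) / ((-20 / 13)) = -117 / 1726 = -0.07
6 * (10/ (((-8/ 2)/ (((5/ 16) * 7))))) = -32.81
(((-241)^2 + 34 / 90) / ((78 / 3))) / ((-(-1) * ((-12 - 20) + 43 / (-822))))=-358071694 / 5137665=-69.70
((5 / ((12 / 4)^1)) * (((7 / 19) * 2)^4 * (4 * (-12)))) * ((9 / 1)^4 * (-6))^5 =290541764953233478059697889280 / 130321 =2229431672203508859352659.00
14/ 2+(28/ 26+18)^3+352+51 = 16153762/ 2197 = 7352.65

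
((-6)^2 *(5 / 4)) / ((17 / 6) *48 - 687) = -45 / 551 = -0.08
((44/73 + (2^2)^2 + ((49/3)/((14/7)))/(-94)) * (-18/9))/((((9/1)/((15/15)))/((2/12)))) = -0.61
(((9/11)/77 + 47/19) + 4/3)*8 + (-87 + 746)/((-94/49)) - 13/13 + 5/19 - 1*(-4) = -1405565617/4538226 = -309.72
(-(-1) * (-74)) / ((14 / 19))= -703 / 7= -100.43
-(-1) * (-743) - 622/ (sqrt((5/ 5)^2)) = -1365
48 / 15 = 16 / 5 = 3.20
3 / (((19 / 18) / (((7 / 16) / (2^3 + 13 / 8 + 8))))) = 63 / 893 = 0.07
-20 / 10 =-2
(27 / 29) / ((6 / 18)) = 81 / 29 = 2.79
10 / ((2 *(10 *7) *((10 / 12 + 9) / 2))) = 6 / 413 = 0.01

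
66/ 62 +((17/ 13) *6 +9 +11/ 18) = 134357/ 7254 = 18.52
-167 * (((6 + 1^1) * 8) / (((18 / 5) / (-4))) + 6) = 84502 / 9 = 9389.11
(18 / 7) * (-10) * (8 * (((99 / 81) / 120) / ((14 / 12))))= -1.80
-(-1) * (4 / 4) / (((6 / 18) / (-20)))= -60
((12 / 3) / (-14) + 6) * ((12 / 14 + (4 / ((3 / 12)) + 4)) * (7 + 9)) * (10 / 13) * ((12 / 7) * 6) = 67276800 / 4459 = 15087.87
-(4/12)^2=-1/9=-0.11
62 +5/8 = 501/8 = 62.62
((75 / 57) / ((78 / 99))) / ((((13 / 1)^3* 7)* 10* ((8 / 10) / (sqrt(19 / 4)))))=825* sqrt(19) / 121555616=0.00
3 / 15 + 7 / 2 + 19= 227 / 10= 22.70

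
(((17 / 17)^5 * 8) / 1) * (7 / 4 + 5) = 54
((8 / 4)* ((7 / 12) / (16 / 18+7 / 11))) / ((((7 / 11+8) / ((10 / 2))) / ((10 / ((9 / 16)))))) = 67760 / 8607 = 7.87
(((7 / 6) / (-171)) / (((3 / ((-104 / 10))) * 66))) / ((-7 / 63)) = -91 / 28215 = -0.00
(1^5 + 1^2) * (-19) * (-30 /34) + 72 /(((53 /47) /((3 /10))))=237342 /4505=52.68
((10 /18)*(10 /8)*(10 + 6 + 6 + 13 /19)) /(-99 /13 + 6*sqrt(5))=1540825 /1567044 + 1820975*sqrt(5) /2350566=2.72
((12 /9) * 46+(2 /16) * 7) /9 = 1493 /216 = 6.91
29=29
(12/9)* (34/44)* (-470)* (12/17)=-3760/11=-341.82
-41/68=-0.60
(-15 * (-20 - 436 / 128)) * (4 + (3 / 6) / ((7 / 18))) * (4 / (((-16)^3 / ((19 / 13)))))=-1128315 / 425984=-2.65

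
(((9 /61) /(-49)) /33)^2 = 9 /1081028641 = 0.00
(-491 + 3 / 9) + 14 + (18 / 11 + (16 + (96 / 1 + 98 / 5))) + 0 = -56666 / 165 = -343.43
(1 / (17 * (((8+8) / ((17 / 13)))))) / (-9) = -1 / 1872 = -0.00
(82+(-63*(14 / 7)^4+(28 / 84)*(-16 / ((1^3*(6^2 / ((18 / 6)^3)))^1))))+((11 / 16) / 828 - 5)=-12386869 / 13248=-935.00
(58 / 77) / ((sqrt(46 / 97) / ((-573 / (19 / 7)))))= -230.91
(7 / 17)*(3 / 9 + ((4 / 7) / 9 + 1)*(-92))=-6143 / 153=-40.15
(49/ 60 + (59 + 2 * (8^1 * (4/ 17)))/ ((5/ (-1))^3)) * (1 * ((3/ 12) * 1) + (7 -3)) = 8021/ 6000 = 1.34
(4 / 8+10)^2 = 441 / 4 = 110.25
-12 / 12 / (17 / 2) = -2 / 17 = -0.12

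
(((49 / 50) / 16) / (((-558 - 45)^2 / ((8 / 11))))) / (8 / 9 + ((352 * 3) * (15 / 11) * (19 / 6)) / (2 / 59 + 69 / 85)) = 207809 / 9148179458800800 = 0.00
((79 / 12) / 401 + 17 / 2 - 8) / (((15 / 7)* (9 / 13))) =45227 / 129924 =0.35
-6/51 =-0.12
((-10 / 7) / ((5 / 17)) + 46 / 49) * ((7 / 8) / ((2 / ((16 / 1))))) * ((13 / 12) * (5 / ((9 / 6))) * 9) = -6240 / 7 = -891.43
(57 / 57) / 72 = 1 / 72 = 0.01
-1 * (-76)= 76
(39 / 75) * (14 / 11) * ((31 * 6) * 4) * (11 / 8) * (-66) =-1117116 / 25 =-44684.64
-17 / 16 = -1.06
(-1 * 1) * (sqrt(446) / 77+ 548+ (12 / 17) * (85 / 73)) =-40064 / 73-sqrt(446) / 77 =-549.10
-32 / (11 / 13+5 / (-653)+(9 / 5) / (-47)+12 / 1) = -63837280 / 25535309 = -2.50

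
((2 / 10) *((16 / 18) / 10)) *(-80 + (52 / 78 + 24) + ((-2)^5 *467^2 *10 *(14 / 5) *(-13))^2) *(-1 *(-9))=77437530049963818344 / 75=1032500400666184244.59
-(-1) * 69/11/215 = 69/2365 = 0.03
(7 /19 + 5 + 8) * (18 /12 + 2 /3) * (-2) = -3302 /57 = -57.93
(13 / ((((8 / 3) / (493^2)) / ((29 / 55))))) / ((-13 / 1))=-21145263 / 440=-48057.42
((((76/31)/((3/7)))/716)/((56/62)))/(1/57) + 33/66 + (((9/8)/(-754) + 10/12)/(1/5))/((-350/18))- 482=-18185146001/37790480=-481.21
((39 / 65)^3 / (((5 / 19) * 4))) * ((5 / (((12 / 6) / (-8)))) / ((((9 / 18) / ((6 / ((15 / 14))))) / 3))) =-86184 / 625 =-137.89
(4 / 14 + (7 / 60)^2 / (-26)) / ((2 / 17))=3176569 / 1310400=2.42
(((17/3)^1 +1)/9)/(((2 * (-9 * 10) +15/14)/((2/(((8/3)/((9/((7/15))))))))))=-10/167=-0.06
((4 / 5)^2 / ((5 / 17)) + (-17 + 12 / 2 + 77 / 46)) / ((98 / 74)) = -1521181 / 281750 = -5.40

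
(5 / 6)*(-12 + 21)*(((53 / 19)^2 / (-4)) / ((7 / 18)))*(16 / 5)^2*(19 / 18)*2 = -539328 / 665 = -811.02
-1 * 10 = -10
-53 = -53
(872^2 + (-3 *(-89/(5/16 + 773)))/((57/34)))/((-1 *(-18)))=29792740304/705261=42243.57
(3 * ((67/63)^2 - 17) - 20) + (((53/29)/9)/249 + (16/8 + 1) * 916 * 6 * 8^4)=71687291435939/1061487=67534780.39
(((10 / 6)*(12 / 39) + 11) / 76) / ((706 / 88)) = 4939 / 261573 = 0.02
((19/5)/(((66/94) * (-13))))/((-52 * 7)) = 893/780780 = 0.00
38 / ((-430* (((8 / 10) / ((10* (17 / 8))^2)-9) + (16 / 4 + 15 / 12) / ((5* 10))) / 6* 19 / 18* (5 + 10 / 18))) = 1123632 / 110516149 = 0.01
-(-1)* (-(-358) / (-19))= -358 / 19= -18.84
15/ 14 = 1.07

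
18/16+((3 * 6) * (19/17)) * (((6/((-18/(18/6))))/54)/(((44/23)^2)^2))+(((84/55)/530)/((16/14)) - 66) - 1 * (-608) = 137554983175273/253277587200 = 543.10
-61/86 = -0.71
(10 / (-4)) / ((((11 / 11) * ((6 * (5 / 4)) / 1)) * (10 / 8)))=-0.27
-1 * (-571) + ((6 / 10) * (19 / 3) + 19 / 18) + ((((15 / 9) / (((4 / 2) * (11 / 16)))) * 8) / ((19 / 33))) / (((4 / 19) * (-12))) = 51227 / 90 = 569.19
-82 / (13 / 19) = -1558 / 13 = -119.85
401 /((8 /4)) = 401 /2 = 200.50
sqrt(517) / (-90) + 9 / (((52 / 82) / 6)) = 1107 / 13 - sqrt(517) / 90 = 84.90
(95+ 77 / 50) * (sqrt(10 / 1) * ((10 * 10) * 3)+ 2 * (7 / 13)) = 33789 / 325+ 28962 * sqrt(10) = 91689.85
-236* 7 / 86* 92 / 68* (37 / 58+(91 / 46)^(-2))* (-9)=5240903625 / 25078417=208.98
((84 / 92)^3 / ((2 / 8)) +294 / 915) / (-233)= -12490786 / 864647855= -0.01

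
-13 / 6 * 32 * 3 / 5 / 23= -208 / 115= -1.81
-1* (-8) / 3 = 2.67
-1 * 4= -4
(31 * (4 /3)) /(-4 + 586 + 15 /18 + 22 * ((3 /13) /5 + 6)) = 16120 /279181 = 0.06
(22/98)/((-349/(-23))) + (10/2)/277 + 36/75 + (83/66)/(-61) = 234683336449/476776735050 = 0.49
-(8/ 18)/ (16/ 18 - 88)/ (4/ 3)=3/ 784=0.00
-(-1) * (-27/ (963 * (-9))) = 1/ 321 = 0.00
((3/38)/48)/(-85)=-1/51680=-0.00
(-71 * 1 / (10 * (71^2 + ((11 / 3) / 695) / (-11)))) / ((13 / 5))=-0.00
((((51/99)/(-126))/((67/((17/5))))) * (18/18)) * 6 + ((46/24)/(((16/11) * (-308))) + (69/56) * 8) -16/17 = 9002564407/1010338560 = 8.91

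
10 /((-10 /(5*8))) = -40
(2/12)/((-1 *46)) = -0.00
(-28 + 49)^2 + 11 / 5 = 2216 / 5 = 443.20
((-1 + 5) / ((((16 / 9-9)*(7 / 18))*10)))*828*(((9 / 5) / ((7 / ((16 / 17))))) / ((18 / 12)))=-25754112 / 1353625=-19.03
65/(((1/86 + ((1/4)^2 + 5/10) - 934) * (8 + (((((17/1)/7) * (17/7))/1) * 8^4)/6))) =-821730/47606705807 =-0.00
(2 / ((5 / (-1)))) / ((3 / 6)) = -4 / 5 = -0.80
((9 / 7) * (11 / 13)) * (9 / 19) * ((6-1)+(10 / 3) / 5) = 5049 / 1729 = 2.92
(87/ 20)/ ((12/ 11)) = 319/ 80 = 3.99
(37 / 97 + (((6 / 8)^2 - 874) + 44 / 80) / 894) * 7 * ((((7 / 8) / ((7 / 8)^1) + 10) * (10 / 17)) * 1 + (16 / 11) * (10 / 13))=-17768314935 / 562163888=-31.61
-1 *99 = -99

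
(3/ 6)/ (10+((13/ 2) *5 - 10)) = 1/ 65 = 0.02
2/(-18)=-1/9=-0.11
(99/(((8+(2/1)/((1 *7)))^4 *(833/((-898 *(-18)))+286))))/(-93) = -320180553/405514884808028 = -0.00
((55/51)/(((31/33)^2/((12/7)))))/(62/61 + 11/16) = 233830080/190179017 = 1.23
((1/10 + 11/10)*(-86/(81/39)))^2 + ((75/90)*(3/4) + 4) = 40072493/16200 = 2473.61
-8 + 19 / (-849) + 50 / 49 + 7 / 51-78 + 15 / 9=-19613025 / 235739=-83.20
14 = 14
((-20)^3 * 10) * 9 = -720000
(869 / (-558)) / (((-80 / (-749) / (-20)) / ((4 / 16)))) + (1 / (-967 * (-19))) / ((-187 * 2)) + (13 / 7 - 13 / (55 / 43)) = 69351396203141 / 1073603472480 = 64.60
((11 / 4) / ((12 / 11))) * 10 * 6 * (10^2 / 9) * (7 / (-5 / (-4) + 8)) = 423500 / 333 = 1271.77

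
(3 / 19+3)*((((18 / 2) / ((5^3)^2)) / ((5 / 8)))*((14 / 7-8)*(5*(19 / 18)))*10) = -576 / 625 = -0.92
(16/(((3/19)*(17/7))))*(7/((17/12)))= 59584/289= 206.17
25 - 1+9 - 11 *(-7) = 110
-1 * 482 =-482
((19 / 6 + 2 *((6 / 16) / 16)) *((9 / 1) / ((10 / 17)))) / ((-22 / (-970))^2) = 95581.42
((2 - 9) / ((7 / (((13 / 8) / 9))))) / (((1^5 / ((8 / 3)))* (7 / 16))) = -208 / 189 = -1.10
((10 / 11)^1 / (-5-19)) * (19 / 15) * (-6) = 19 / 66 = 0.29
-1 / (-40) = 1 / 40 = 0.02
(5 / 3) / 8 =5 / 24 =0.21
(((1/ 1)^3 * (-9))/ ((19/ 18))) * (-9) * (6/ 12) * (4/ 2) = 1458/ 19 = 76.74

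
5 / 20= 1 / 4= 0.25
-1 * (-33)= 33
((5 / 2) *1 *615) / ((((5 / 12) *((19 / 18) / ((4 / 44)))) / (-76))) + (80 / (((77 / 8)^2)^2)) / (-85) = -14433710870896 / 597601697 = -24152.73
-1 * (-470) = 470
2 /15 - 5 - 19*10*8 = -22873 /15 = -1524.87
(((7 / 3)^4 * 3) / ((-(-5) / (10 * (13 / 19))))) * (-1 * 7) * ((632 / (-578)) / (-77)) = -19726616 / 1630827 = -12.10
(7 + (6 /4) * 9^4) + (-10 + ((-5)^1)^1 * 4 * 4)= 19517 /2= 9758.50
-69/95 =-0.73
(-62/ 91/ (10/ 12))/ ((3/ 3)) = -372/ 455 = -0.82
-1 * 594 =-594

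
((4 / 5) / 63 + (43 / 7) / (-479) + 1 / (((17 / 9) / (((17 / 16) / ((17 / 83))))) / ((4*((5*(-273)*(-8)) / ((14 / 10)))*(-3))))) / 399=-659359906073 / 1023452955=-644.25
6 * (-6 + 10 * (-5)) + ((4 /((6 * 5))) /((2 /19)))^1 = -5021 /15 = -334.73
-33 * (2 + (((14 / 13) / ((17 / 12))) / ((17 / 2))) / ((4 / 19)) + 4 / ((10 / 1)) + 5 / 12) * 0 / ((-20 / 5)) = 0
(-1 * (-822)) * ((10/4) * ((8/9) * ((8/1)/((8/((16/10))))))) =8768/3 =2922.67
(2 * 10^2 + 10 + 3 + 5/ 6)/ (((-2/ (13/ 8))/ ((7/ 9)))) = -116753/ 864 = -135.13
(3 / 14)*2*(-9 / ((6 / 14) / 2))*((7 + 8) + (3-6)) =-216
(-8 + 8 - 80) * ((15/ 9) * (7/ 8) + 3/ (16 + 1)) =-6670/ 51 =-130.78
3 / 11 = 0.27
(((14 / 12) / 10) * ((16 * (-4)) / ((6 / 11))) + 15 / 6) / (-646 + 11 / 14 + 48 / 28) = 1007 / 57915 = 0.02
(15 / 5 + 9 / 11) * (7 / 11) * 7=2058 / 121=17.01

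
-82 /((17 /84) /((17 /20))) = -1722 /5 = -344.40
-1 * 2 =-2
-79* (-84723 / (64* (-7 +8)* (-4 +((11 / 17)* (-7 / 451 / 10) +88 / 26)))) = -101077221895 / 595744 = -169665.53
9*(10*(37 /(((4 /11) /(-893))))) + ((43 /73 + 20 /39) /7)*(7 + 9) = -325944573671 /39858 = -8177644.98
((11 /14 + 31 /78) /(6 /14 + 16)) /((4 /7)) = 2261 /17940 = 0.13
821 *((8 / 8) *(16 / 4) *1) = 3284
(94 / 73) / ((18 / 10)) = 470 / 657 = 0.72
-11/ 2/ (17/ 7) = -77/ 34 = -2.26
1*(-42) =-42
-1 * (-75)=75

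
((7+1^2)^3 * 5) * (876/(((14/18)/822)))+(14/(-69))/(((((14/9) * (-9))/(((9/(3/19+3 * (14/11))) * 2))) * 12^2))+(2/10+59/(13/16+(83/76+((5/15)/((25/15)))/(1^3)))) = 2484200641172096149/1048156920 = 2370065582.52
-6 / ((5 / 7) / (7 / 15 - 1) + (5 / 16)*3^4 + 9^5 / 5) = -1120 / 2208971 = -0.00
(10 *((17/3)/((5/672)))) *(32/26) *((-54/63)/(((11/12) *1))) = -1253376/143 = -8764.87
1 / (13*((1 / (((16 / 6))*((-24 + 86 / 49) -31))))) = -20872 / 1911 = -10.92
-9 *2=-18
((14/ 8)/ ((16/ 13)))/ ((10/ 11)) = 1001/ 640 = 1.56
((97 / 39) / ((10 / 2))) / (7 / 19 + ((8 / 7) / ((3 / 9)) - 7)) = -12901 / 83070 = -0.16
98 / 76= 49 / 38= 1.29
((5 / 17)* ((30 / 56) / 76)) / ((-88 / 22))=-75 / 144704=-0.00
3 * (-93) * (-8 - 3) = 3069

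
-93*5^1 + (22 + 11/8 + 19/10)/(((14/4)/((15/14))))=-179247/392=-457.26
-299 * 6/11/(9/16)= -9568/33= -289.94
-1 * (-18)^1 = 18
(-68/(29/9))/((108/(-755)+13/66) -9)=30495960/12927707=2.36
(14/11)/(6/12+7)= 0.17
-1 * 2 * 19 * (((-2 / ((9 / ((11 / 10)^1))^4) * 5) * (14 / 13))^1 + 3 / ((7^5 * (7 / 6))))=214507265197 / 2508659039250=0.09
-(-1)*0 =0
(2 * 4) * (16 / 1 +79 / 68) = 2334 / 17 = 137.29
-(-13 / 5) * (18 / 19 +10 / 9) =4576 / 855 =5.35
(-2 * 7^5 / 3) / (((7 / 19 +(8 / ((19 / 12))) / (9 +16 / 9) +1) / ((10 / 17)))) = -309753010 / 86343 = -3587.47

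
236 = 236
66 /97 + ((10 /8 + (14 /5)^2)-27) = -167127 /9700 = -17.23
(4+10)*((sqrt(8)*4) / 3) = 112*sqrt(2) / 3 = 52.80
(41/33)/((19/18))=246/209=1.18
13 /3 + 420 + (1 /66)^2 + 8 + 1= 1887601 /4356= 433.33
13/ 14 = 0.93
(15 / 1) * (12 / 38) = 90 / 19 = 4.74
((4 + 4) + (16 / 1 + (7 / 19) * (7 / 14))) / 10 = 919 / 380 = 2.42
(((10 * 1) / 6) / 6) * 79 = 21.94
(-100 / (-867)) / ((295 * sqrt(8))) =5 * sqrt(2) / 51153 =0.00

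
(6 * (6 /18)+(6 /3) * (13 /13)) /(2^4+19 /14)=56 /243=0.23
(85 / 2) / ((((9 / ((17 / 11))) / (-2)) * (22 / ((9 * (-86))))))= 62135 / 121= 513.51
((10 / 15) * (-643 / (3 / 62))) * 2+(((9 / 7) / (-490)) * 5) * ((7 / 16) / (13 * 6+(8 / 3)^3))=-654603549323 / 36945216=-17718.22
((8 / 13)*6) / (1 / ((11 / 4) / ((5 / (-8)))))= -1056 / 65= -16.25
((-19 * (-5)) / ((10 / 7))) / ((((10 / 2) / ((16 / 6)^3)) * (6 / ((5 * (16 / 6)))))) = 136192 / 243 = 560.46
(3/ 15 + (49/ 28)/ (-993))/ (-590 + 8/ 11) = -43307/ 128732520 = -0.00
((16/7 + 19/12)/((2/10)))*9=4875/28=174.11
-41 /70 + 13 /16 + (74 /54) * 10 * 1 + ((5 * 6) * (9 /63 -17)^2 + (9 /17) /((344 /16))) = 660642864913 /77369040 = 8538.85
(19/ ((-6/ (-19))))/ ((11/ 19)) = 6859/ 66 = 103.92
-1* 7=-7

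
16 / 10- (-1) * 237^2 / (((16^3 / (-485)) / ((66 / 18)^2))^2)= 107469019425677 / 754974720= 142347.84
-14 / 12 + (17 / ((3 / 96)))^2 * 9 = 2663422.83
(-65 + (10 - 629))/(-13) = 684/13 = 52.62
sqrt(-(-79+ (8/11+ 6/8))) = 3 * sqrt(4169)/22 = 8.80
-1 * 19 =-19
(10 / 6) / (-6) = -5 / 18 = -0.28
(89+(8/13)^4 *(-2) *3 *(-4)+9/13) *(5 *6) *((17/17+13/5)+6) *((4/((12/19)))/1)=4851850944/28561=169876.79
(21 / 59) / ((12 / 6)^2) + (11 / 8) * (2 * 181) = 58745 / 118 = 497.84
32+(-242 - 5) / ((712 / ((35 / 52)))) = 90471 / 2848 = 31.77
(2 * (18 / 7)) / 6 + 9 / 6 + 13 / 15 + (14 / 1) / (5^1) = 253 / 42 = 6.02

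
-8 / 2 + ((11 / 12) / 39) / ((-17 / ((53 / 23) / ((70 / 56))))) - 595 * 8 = -1089694123 / 228735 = -4764.00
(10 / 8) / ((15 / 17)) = 17 / 12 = 1.42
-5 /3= -1.67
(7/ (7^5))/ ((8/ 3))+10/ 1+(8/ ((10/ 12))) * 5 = 1114067/ 19208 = 58.00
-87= -87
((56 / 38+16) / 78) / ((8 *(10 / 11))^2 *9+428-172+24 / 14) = 70301 / 230259822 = 0.00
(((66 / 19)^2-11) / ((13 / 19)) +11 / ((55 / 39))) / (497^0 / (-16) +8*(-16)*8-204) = -184928 / 24266515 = -0.01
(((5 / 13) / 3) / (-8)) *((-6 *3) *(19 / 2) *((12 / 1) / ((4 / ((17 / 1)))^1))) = 14535 / 104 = 139.76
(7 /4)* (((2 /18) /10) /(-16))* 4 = -7 /1440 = -0.00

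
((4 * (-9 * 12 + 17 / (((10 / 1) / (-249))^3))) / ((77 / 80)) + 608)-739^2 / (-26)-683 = -1070221.44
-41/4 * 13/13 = -41/4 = -10.25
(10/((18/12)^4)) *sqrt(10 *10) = 19.75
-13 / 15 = -0.87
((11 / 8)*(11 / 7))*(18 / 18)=121 / 56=2.16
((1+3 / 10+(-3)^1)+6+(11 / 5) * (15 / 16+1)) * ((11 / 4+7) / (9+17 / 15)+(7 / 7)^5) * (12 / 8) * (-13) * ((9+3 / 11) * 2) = -325084149 / 53504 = -6075.88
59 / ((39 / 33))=649 / 13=49.92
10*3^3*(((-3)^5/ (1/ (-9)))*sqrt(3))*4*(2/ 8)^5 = 295245*sqrt(3)/ 128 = 3995.15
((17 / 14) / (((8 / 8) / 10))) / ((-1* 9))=-85 / 63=-1.35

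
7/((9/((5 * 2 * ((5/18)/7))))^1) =25/81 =0.31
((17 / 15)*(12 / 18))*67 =2278 / 45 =50.62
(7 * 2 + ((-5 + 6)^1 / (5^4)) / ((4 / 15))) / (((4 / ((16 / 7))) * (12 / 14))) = 9.34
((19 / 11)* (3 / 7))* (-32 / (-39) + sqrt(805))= 608 / 1001 + 57* sqrt(805) / 77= 21.61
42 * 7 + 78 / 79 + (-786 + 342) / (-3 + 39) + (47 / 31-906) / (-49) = 108401534 / 360003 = 301.11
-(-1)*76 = 76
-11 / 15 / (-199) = 0.00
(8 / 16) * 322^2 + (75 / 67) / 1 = 3473489 / 67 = 51843.12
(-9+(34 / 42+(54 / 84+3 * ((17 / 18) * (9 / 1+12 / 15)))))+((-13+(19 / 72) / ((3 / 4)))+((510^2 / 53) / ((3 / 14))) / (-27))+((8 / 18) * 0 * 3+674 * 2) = 50821537 / 100170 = 507.35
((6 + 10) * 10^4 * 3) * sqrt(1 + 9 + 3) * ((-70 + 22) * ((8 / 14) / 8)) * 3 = -34560000 * sqrt(13) / 7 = -17801121.73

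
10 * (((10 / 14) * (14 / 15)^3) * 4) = 3136 / 135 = 23.23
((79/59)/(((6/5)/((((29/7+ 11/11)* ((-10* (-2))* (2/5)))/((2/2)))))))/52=0.88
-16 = -16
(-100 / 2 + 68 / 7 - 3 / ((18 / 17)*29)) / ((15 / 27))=-147561 / 2030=-72.69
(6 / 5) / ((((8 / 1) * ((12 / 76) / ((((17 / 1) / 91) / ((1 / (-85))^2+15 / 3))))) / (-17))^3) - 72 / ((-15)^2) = -967075361027744890008047 / 2046474291014698216089600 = -0.47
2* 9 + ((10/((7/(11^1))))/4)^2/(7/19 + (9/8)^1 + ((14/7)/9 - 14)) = 2757492/164689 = 16.74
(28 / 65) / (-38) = -14 / 1235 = -0.01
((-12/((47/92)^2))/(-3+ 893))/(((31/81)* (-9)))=457056/30473155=0.01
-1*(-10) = 10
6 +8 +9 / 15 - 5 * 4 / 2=23 / 5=4.60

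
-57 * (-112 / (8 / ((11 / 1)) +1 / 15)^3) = 28677726000 / 2248091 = 12756.48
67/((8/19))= 1273/8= 159.12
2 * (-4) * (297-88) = -1672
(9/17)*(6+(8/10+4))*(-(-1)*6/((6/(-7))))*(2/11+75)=-2813454/935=-3009.04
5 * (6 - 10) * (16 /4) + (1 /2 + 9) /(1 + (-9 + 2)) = -979 /12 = -81.58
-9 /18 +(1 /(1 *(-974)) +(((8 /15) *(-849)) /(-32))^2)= 38905743 /194800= 199.72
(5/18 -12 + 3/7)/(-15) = 1423/1890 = 0.75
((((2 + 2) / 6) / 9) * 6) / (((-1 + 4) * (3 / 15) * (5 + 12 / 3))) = 0.08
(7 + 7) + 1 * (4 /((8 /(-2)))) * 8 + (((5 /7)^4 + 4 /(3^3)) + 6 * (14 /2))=3138175 /64827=48.41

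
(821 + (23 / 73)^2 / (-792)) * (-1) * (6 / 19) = -3465085799 / 13365132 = -259.26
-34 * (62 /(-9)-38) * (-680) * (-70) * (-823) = -538105052800 /9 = -59789450311.11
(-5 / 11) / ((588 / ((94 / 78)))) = -235 / 252252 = -0.00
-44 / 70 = -22 / 35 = -0.63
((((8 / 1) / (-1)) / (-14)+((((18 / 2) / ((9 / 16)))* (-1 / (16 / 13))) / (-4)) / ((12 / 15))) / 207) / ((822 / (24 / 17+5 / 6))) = 39617 / 647946432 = 0.00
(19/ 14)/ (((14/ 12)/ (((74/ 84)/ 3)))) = 703/ 2058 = 0.34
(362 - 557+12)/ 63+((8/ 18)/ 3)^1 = -521/ 189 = -2.76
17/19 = 0.89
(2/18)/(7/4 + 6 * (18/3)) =4/1359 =0.00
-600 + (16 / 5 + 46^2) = 1519.20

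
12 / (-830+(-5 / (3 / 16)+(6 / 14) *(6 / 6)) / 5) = -1260 / 87701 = -0.01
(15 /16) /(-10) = -3 /32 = -0.09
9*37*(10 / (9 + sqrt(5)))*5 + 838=106769 / 38 - 8325*sqrt(5) / 38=2319.84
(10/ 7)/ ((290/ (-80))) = -80/ 203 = -0.39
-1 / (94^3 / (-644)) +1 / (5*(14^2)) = 182713 / 101746540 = 0.00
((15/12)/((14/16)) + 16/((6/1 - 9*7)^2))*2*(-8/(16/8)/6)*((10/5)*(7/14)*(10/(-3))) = 1304080/204687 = 6.37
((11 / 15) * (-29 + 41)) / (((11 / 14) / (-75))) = -840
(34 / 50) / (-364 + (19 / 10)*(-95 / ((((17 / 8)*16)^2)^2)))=-45435424 / 24321324225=-0.00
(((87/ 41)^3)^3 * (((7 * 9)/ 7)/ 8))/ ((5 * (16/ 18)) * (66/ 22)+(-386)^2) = 7709692164561797229/ 1170791130946108783264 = 0.01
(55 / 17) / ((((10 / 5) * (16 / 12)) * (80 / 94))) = 1551 / 1088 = 1.43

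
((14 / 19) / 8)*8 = 14 / 19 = 0.74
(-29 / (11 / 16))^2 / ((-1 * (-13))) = 215296 / 1573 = 136.87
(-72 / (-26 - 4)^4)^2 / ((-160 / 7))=-7 / 20250000000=-0.00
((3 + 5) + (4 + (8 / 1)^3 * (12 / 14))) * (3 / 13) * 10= 94680 / 91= 1040.44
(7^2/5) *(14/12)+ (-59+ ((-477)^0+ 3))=-1307/30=-43.57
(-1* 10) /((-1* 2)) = 5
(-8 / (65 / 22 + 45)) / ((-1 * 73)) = 176 / 77015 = 0.00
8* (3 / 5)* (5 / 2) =12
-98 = -98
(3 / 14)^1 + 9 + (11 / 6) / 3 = 619 / 63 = 9.83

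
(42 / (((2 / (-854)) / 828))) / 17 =-14849352 / 17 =-873491.29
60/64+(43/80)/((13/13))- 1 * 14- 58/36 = -5089/360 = -14.14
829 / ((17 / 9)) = 7461 / 17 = 438.88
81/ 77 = 1.05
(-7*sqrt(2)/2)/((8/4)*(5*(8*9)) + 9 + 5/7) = -49*sqrt(2)/10216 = -0.01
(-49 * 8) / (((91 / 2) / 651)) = -72912 / 13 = -5608.62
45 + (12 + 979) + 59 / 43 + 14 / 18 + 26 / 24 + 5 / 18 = 1609163 / 1548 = 1039.51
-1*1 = -1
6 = 6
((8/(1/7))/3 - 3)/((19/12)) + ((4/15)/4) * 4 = 2896/285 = 10.16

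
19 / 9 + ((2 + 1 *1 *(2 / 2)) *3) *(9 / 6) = 281 / 18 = 15.61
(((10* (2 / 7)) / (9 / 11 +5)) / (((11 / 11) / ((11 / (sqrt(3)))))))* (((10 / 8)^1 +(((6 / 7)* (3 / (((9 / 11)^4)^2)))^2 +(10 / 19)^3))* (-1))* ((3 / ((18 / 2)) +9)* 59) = -181531720826572884071992105* sqrt(3) / 1107170503629162832944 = -283987.12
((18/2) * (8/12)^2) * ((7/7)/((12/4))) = 1.33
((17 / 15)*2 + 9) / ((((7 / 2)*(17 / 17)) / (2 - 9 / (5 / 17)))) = -48334 / 525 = -92.06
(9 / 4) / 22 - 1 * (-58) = 5113 / 88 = 58.10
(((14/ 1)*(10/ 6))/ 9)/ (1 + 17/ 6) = 140/ 207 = 0.68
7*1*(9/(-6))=-21/2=-10.50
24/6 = 4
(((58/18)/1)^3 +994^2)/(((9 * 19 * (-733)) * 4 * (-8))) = 0.25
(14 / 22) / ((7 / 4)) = 0.36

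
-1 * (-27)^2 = -729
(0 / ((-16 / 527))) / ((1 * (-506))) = 0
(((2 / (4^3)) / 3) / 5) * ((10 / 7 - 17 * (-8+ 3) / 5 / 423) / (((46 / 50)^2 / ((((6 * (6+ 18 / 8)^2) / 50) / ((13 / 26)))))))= 2631145 / 44554496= 0.06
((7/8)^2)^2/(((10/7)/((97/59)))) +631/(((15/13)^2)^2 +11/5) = 106781334183/669409280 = 159.52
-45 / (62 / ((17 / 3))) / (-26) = 255 / 1612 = 0.16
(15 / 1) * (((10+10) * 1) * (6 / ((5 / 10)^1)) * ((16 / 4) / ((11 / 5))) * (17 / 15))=81600 / 11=7418.18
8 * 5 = 40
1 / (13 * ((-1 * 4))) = -1 / 52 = -0.02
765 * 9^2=61965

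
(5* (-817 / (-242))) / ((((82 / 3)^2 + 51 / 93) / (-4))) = -2279430 / 25240237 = -0.09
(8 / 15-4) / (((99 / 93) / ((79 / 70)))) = -63674 / 17325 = -3.68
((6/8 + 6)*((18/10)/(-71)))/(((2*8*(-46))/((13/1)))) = 3159/1045120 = 0.00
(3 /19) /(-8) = -3 /152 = -0.02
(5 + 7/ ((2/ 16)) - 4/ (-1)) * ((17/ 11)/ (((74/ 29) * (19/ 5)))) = 160225/ 15466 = 10.36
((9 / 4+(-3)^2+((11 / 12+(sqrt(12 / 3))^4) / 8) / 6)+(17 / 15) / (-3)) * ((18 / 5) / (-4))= -32327 / 3200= -10.10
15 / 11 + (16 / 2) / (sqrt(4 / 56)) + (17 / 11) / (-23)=328 / 253 + 8 *sqrt(14)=31.23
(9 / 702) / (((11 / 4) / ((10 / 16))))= 5 / 1716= 0.00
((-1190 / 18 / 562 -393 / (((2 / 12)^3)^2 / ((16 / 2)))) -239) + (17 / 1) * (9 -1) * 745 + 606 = -741425802661 / 5058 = -146584777.12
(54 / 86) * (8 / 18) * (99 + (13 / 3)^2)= 4240 / 129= 32.87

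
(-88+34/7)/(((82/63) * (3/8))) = -6984/41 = -170.34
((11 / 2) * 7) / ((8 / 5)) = 385 / 16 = 24.06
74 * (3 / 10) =111 / 5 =22.20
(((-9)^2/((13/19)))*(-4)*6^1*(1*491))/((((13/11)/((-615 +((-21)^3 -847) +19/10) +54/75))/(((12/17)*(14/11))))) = 816565118203296/71825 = 11368814733.08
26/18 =13/9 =1.44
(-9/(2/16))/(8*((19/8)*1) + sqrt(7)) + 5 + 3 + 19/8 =12*sqrt(7)/59 + 3073/472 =7.05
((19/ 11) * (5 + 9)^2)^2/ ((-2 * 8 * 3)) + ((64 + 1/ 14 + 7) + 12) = -11712485/ 5082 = -2304.70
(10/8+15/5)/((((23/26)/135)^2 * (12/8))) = 34906950/529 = 65986.67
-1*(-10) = 10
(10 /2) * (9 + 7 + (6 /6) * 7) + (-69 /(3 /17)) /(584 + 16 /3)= 11891 /104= 114.34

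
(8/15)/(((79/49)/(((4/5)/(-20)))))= -392/29625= -0.01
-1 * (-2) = 2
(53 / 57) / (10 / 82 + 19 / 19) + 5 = 5.83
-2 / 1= -2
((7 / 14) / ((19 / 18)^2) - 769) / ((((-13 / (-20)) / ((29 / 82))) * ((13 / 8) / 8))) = -125595520 / 61009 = -2058.64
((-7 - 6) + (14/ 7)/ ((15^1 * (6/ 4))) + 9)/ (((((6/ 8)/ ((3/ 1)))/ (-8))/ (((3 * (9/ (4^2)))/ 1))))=211.20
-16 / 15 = -1.07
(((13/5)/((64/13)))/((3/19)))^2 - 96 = -78163079/921600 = -84.81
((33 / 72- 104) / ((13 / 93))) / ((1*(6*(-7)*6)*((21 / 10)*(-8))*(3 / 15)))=-0.87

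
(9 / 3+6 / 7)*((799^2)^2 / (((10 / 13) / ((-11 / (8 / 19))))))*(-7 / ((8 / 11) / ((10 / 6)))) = 856449934767526.43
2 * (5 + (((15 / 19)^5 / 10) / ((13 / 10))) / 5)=322196620 / 32189287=10.01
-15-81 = -96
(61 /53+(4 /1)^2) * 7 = 6363 /53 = 120.06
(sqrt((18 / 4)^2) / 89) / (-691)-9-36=-5534919 / 122998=-45.00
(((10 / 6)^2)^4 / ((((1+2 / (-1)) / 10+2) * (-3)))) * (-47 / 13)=37.76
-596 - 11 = -607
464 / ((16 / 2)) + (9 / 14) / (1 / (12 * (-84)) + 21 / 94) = 641602 / 10537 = 60.89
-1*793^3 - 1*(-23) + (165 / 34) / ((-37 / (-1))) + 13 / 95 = -59596916203311 / 119510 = -498677233.73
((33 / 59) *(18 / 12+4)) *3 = 1089 / 118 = 9.23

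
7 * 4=28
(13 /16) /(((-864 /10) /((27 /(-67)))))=65 /17152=0.00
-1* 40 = -40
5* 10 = 50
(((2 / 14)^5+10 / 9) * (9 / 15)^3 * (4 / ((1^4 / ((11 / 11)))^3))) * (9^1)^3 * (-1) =-1470355092 / 2100875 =-699.88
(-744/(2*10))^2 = 34596/25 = 1383.84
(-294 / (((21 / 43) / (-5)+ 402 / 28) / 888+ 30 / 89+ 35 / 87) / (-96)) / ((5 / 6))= 25352734554 / 5211525101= 4.86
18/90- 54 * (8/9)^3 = -37.73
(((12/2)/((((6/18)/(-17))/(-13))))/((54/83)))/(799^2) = 1079/112659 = 0.01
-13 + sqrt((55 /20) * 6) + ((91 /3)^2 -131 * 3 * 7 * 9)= -214667 /9 + sqrt(66) /2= -23847.83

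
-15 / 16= -0.94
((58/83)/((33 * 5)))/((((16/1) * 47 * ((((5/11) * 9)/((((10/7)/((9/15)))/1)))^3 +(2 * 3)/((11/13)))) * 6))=87725/1136778090642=0.00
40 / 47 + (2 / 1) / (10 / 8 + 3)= 1056 / 799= 1.32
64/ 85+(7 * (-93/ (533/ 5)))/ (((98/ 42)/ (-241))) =28610687/ 45305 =631.51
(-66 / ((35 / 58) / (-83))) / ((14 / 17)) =2700654 / 245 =11023.08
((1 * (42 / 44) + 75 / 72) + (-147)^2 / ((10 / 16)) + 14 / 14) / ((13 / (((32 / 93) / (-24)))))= -45642163 / 1196910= -38.13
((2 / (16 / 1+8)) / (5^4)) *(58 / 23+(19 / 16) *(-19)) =-59 / 22080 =-0.00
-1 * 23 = -23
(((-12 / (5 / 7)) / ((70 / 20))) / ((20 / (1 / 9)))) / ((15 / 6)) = -0.01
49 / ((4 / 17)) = 833 / 4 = 208.25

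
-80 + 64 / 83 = -6576 / 83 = -79.23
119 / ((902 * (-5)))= -0.03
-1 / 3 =-0.33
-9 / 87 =-3 / 29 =-0.10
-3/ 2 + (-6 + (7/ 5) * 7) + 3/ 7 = 191/ 70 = 2.73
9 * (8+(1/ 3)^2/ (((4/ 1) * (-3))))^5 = 478689585080543/ 1632586752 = 293209.28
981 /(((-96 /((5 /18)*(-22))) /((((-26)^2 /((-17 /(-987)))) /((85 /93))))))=6199900707 /2312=2681617.95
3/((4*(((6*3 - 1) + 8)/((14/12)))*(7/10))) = 1/20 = 0.05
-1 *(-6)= 6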